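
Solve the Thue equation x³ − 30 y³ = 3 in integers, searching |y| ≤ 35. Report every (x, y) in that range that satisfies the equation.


The equation is x³ - 30y³ = 3. For fixed y, x³ = 30·y³ + 3, so a solution requires the RHS to be a perfect cube.
Strategy: iterate y from -35 to 35, compute RHS = 30·y³ + 3, and check whether it is a (positive or negative) perfect cube.
Check small values of y:
  y = 0: RHS = 3 is not a perfect cube.
  y = 1: RHS = 33 is not a perfect cube.
  y = -1: RHS = -27 = (-3)³ ⇒ x = -3 works.
  y = 2: RHS = 243 is not a perfect cube.
  y = -2: RHS = -237 is not a perfect cube.
  y = 3: RHS = 813 is not a perfect cube.
  y = -3: RHS = -807 is not a perfect cube.
Continuing the search up to |y| = 35 finds no further solutions beyond those listed.
Collected solutions: (-3, -1).

Solutions (with |y| ≤ 35): (-3, -1).


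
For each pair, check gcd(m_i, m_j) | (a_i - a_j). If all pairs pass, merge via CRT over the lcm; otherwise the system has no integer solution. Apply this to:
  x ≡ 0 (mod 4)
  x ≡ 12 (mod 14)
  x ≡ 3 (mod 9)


Moduli 4, 14, 9 are not pairwise coprime, so CRT works modulo lcm(m_i) when all pairwise compatibility conditions hold.
Pairwise compatibility: gcd(m_i, m_j) must divide a_i - a_j for every pair.
Merge one congruence at a time:
  Start: x ≡ 0 (mod 4).
  Combine with x ≡ 12 (mod 14): gcd(4, 14) = 2; 12 - 0 = 12, which IS divisible by 2, so compatible.
    Write x = 0 + 4·t and substitute into x ≡ 12 (mod 14): 4·t ≡ 12 − 0 = 12 (mod 14).
    Divide the congruence (and modulus) by g = 2: 2·t ≡ 6 (mod 7).
    The inverse of 2 mod 7 is 4 (since 2·4 = 8 = 1·7 + 1), so t ≡ 4·6 = 24 ≡ 3 (mod 7).
    Then x = 0 + 4·3 = 12, valid modulo lcm(4, 14) = 28: x ≡ 12 (mod 28).
  Combine with x ≡ 3 (mod 9): gcd(28, 9) = 1; 3 - 12 = -9, which IS divisible by 1, so compatible.
    Write x = 12 + 28·t and substitute into x ≡ 3 (mod 9): 28·t ≡ 3 − 12 = -9 (mod 9).
    Reduce coefficients mod 9: 1·t ≡ 0 (mod 9).
    So t ≡ 0 (mod 9).
    Then x = 12 + 28·0 = 12, valid modulo lcm(28, 9) = 252: x ≡ 12 (mod 252).
Verify: 12 mod 4 = 0, 12 mod 14 = 12, 12 mod 9 = 3.

x ≡ 12 (mod 252).


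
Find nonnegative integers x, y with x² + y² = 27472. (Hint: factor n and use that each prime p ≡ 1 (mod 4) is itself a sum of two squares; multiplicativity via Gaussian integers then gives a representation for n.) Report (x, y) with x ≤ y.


Step 1: Factor n = 27472 = 2^4 · 17 · 101.
Step 2: Check the mod-4 condition on each prime factor: 2 = 2 (special); 17 ≡ 1 (mod 4), exponent 1; 101 ≡ 1 (mod 4), exponent 1.
All primes ≡ 3 (mod 4) appear to even exponent (or don't appear), so by the two-squares theorem n IS expressible as a sum of two squares.
Step 3: Build a representation. Group n = k² · m with k = 4 and m = 17 · 101 = 1717 (a product of primes ≡ 1 (mod 4)); a representation of m scales to one of n via (k·x)² + (k·y)² = k²(x² + y²). Each prime p ≡ 1 (mod 4) is itself a sum of two squares; find a² by testing p − a² for a perfect square:
  17: 17 − 1² = 16 = 4² ⇒ 17 = 1² + 4².
  101: 101 − 1² = 100 = 10² ⇒ 101 = 1² + 10².
  Combine using the Brahmagupta–Fibonacci identity (a² + b²)(c² + d²) = (ac − bd)² + (ad + bc)² = (ac + bd)² + (ad − bc)²:
  17 · 101 = 1717: from (1² + 4²)(1² + 10²), take (1·1 − 4·10, 1·10 + 4·1) = (1 − 40, 10 + 4) = (-39, 14); dropping signs (only squares matter) gives (39, 14); check 39² + 14² = 1521 + 196 = 1717 ✓.
  Scale by k = 4: (4·39, 4·14) = (156, 56).
Step 4: Order so x ≤ y and verify: 56² + 156² = 3136 + 24336 = 27472 = n. ✓

n = 27472 = 56² + 156² (one valid representation with x ≤ y).


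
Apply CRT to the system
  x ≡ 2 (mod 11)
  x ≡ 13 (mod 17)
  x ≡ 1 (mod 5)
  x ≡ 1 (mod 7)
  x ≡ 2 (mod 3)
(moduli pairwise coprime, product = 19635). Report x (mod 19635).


Product of moduli M = 11 · 17 · 5 · 7 · 3 = 19635.
Merge one congruence at a time:
  Start: x ≡ 2 (mod 11).
  Combine with x ≡ 13 (mod 17); new modulus lcm = 187.
    Write x = 2 + 11·t and substitute into x ≡ 13 (mod 17): 11·t ≡ 13 − 2 = 11 (mod 17).
    The inverse of 11 mod 17 is 14 (since 11·14 = 154 = 9·17 + 1), so t ≡ 14·11 = 154 ≡ 1 (mod 17).
    Then x = 2 + 11·1 = 13, valid modulo lcm(11, 17) = 187: x ≡ 13 (mod 187).
  Combine with x ≡ 1 (mod 5); new modulus lcm = 935.
    Write x = 13 + 187·t and substitute into x ≡ 1 (mod 5): 187·t ≡ 1 − 13 = -12 (mod 5).
    Reduce coefficients mod 5: 2·t ≡ 3 (mod 5).
    The inverse of 2 mod 5 is 3 (since 2·3 = 6 = 1·5 + 1), so t ≡ 3·3 = 9 ≡ 4 (mod 5).
    Then x = 13 + 187·4 = 761, valid modulo lcm(187, 5) = 935: x ≡ 761 (mod 935).
  Combine with x ≡ 1 (mod 7); new modulus lcm = 6545.
    Write x = 761 + 935·t and substitute into x ≡ 1 (mod 7): 935·t ≡ 1 − 761 = -760 (mod 7).
    Reduce coefficients mod 7: 4·t ≡ 3 (mod 7).
    The inverse of 4 mod 7 is 2 (since 4·2 = 8 = 1·7 + 1), so t ≡ 2·3 = 6 ≡ 6 (mod 7).
    Then x = 761 + 935·6 = 6371, valid modulo lcm(935, 7) = 6545: x ≡ 6371 (mod 6545).
  Combine with x ≡ 2 (mod 3); new modulus lcm = 19635.
    Write x = 6371 + 6545·t and substitute into x ≡ 2 (mod 3): 6545·t ≡ 2 − 6371 = -6369 (mod 3).
    Reduce coefficients mod 3: 2·t ≡ 0 (mod 3).
    The inverse of 2 mod 3 is 2 (since 2·2 = 4 = 1·3 + 1), so t ≡ 2·0 = 0 ≡ 0 (mod 3).
    Then x = 6371 + 6545·0 = 6371, valid modulo lcm(6545, 3) = 19635: x ≡ 6371 (mod 19635).
Verify against each original: 6371 mod 11 = 2, 6371 mod 17 = 13, 6371 mod 5 = 1, 6371 mod 7 = 1, 6371 mod 3 = 2.

x ≡ 6371 (mod 19635).


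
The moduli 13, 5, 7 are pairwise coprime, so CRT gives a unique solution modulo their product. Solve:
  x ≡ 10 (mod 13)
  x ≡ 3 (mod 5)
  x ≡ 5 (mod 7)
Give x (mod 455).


Moduli 13, 5, 7 are pairwise coprime; by CRT there is a unique solution modulo M = 13 · 5 · 7 = 455.
Solve pairwise, accumulating the modulus:
  Start with x ≡ 10 (mod 13).
  Combine with x ≡ 3 (mod 5): since gcd(13, 5) = 1, we get a unique residue mod 65.
    Write x = 10 + 13·t and substitute into x ≡ 3 (mod 5): 13·t ≡ 3 − 10 = -7 (mod 5).
    Reduce coefficients mod 5: 3·t ≡ 3 (mod 5).
    The inverse of 3 mod 5 is 2 (since 3·2 = 6 = 1·5 + 1), so t ≡ 2·3 = 6 ≡ 1 (mod 5).
    Then x = 10 + 13·1 = 23, valid modulo lcm(13, 5) = 65: x ≡ 23 (mod 65).
  Combine with x ≡ 5 (mod 7): since gcd(65, 7) = 1, we get a unique residue mod 455.
    Write x = 23 + 65·t and substitute into x ≡ 5 (mod 7): 65·t ≡ 5 − 23 = -18 (mod 7).
    Reduce coefficients mod 7: 2·t ≡ 3 (mod 7).
    The inverse of 2 mod 7 is 4 (since 2·4 = 8 = 1·7 + 1), so t ≡ 4·3 = 12 ≡ 5 (mod 7).
    Then x = 23 + 65·5 = 348, valid modulo lcm(65, 7) = 455: x ≡ 348 (mod 455).
Verify: 348 mod 13 = 10 ✓, 348 mod 5 = 3 ✓, 348 mod 7 = 5 ✓.

x ≡ 348 (mod 455).


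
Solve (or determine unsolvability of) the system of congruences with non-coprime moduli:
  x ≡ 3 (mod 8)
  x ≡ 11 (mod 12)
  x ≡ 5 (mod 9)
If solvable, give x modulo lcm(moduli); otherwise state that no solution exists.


Moduli 8, 12, 9 are not pairwise coprime, so CRT works modulo lcm(m_i) when all pairwise compatibility conditions hold.
Pairwise compatibility: gcd(m_i, m_j) must divide a_i - a_j for every pair.
Merge one congruence at a time:
  Start: x ≡ 3 (mod 8).
  Combine with x ≡ 11 (mod 12): gcd(8, 12) = 4; 11 - 3 = 8, which IS divisible by 4, so compatible.
    Write x = 3 + 8·t and substitute into x ≡ 11 (mod 12): 8·t ≡ 11 − 3 = 8 (mod 12).
    Divide the congruence (and modulus) by g = 4: 2·t ≡ 2 (mod 3).
    The inverse of 2 mod 3 is 2 (since 2·2 = 4 = 1·3 + 1), so t ≡ 2·2 = 4 ≡ 1 (mod 3).
    Then x = 3 + 8·1 = 11, valid modulo lcm(8, 12) = 24: x ≡ 11 (mod 24).
  Combine with x ≡ 5 (mod 9): gcd(24, 9) = 3; 5 - 11 = -6, which IS divisible by 3, so compatible.
    Write x = 11 + 24·t and substitute into x ≡ 5 (mod 9): 24·t ≡ 5 − 11 = -6 (mod 9).
    Divide the congruence (and modulus) by g = 3: 8·t ≡ -2 (mod 3).
    Reduce coefficients mod 3: 2·t ≡ 1 (mod 3).
    The inverse of 2 mod 3 is 2 (since 2·2 = 4 = 1·3 + 1), so t ≡ 2·1 = 2 ≡ 2 (mod 3).
    Then x = 11 + 24·2 = 59, valid modulo lcm(24, 9) = 72: x ≡ 59 (mod 72).
Verify: 59 mod 8 = 3, 59 mod 12 = 11, 59 mod 9 = 5.

x ≡ 59 (mod 72).


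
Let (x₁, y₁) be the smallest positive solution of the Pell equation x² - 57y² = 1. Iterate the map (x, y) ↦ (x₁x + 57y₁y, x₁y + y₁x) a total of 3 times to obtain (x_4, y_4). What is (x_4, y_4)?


Step 1: Find the fundamental solution (x₁, y₁) of x² - 57y² = 1.
  Expand √57 as a continued fraction. a₀ = ⌊√57⌋ = 7; iterate m_{k+1} = d_k·a_k − m_k, d_{k+1} = (57 − m_{k+1}²)/d_k, a_{k+1} = ⌊(a₀ + m_{k+1})/d_{k+1}⌋ (starting m₀ = 0, d₀ = 1), with convergents p_k = a_k·p_{k-1} + p_{k-2}, q_k = a_k·q_{k-1} + q_{k-2} (p₋₁ = 1, q₋₁ = 0):
  k = 0: a₀ = 7; p₀/q₀ = 7/1; p₀² − 57·q₀² = 49 − 57 = -8.
  k = 1: m = 7, d = 8, a = ⌊(7 + 7)/8⌋ = 1; p/q = (1·7 + 1)/(1·1 + 0) = 8/1; p² − 57·q² = 64 − 57 = 7.
  k = 2: m = 1, d = 7, a = ⌊(7 + 1)/7⌋ = 1; p/q = (1·8 + 7)/(1·1 + 1) = 15/2; p² − 57·q² = 225 − 228 = -3.
  k = 3: m = 6, d = 3, a = ⌊(7 + 6)/3⌋ = 4; p/q = (4·15 + 8)/(4·2 + 1) = 68/9; p² − 57·q² = 4624 − 4617 = 7.
  k = 4: m = 6, d = 7, a = ⌊(7 + 6)/7⌋ = 1; p/q = (1·68 + 15)/(1·9 + 2) = 83/11; p² − 57·q² = 6889 − 6897 = -8.
  k = 5: m = 1, d = 8, a = ⌊(7 + 1)/8⌋ = 1; p/q = (1·83 + 68)/(1·11 + 9) = 151/20; p² − 57·q² = 22801 − 22800 = 1.
  The first convergent with p² − 57·q² = 1 gives the fundamental solution (x₁, y₁) = (151, 20).
Step 2: Apply the recurrence (x_{n+1}, y_{n+1}) = (x₁x_n + 57y₁y_n, x₁y_n + y₁x_n) repeatedly.
  From (x_1, y_1) = (151, 20): x_2 = 151·151 + 57·20·20 = 45601; y_2 = 151·20 + 20·151 = 6040.
  From (x_2, y_2) = (45601, 6040): x_3 = 151·45601 + 57·20·6040 = 13771351; y_3 = 151·6040 + 20·45601 = 1824060.
  From (x_3, y_3) = (13771351, 1824060): x_4 = 151·13771351 + 57·20·1824060 = 4158902401; y_4 = 151·1824060 + 20·13771351 = 550860080.
Step 3: Verify x_4² - 57·y_4² = 17296469181043564801 - 17296469181043564800 = 1 (should be 1). ✓

(x_1, y_1) = (151, 20); (x_4, y_4) = (4158902401, 550860080).


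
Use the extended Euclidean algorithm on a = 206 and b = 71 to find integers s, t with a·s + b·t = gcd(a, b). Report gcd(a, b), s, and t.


Euclidean algorithm on (206, 71) — divide until remainder is 0:
  206 = 2 · 71 + 64
  71 = 1 · 64 + 7
  64 = 9 · 7 + 1
  7 = 7 · 1 + 0
gcd(206, 71) = 1.
Track Bezout coefficients alongside the remainders: start with r₀ = 206 = a·1 + b·0 (s = 1, t = 0) and r₁ = 71 = a·0 + b·1 (s = 0, t = 1); each new remainder r_{k+1} = r_{k-1} − q_k·r_k inherits s_{k+1} = s_{k-1} − q_k·s_k, t_{k+1} = t_{k-1} − q_k·t_k, so r_k = a·s_k + b·t_k at every step:
  q = 2: r = 64, s = 1 − 2·0 = 1, t = 0 − 2·1 = -2  (check: 206·1 + 71·(-2) = 64)
  q = 1: r = 7, s = 0 − 1·1 = -1, t = 1 − 1·(-2) = 3  (check: 206·(-1) + 71·3 = 7)
  q = 9: r = 1, s = 1 − 9·(-1) = 10, t = -2 − 9·3 = -29  (check: 206·10 + 71·(-29) = 1)
The row with r = 1 (the gcd) gives the Bezout coefficients s = 10, t = -29.
Result: 206 · (10) + 71 · (-29) = 1.

gcd(206, 71) = 1; s = 10, t = -29 (check: 206·10 + 71·(-29) = 1).


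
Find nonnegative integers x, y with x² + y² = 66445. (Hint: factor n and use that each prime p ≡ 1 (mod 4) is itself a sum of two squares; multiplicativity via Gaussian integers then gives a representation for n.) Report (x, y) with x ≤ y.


Step 1: Factor n = 66445 = 5 · 97 · 137.
Step 2: Check the mod-4 condition on each prime factor: 5 ≡ 1 (mod 4), exponent 1; 97 ≡ 1 (mod 4), exponent 1; 137 ≡ 1 (mod 4), exponent 1.
All primes ≡ 3 (mod 4) appear to even exponent (or don't appear), so by the two-squares theorem n IS expressible as a sum of two squares.
Step 3: Build a representation. Here n = 5 · 97 · 137 is a product of primes ≡ 1 (mod 4). Each prime p ≡ 1 (mod 4) is itself a sum of two squares; find a² by testing p − a² for a perfect square:
  5: 5 − 1² = 4 = 2² ⇒ 5 = 1² + 2².
  97: 97 − 1² = 96, 97 − 2² = 93, 97 − 3² = 88, 97 − 4² = 81 = 9² ⇒ 97 = 4² + 9².
  137: 137 − 1² = 136, 137 − 2² = 133, 137 − 3² = 128, 137 − 4² = 121 = 11² ⇒ 137 = 4² + 11².
  Combine using the Brahmagupta–Fibonacci identity (a² + b²)(c² + d²) = (ac − bd)² + (ad + bc)² = (ac + bd)² + (ad − bc)²:
  5 · 97 = 485: from (1² + 2²)(4² + 9²), take (1·4 − 2·9, 1·9 + 2·4) = (4 − 18, 9 + 8) = (-14, 17); dropping signs (only squares matter) gives (14, 17); check 14² + 17² = 196 + 289 = 485 ✓.
  485 · 137 = 66445: from (14² + 17²)(4² + 11²), take (14·4 − 17·11, 14·11 + 17·4) = (56 − 187, 154 + 68) = (-131, 222); dropping signs (only squares matter) gives (131, 222); check 131² + 222² = 17161 + 49284 = 66445 ✓.
Step 4: Order so x ≤ y and verify: 131² + 222² = 17161 + 49284 = 66445 = n. ✓

n = 66445 = 131² + 222² (one valid representation with x ≤ y).


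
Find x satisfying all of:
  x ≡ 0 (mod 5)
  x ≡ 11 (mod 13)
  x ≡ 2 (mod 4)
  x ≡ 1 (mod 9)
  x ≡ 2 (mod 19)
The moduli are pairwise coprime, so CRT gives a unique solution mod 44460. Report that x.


Product of moduli M = 5 · 13 · 4 · 9 · 19 = 44460.
Merge one congruence at a time:
  Start: x ≡ 0 (mod 5).
  Combine with x ≡ 11 (mod 13); new modulus lcm = 65.
    Write x = 0 + 5·t and substitute into x ≡ 11 (mod 13): 5·t ≡ 11 − 0 = 11 (mod 13).
    The inverse of 5 mod 13 is 8 (since 5·8 = 40 = 3·13 + 1), so t ≡ 8·11 = 88 ≡ 10 (mod 13).
    Then x = 0 + 5·10 = 50, valid modulo lcm(5, 13) = 65: x ≡ 50 (mod 65).
  Combine with x ≡ 2 (mod 4); new modulus lcm = 260.
    Write x = 50 + 65·t and substitute into x ≡ 2 (mod 4): 65·t ≡ 2 − 50 = -48 (mod 4).
    Reduce coefficients mod 4: 1·t ≡ 0 (mod 4).
    So t ≡ 0 (mod 4).
    Then x = 50 + 65·0 = 50, valid modulo lcm(65, 4) = 260: x ≡ 50 (mod 260).
  Combine with x ≡ 1 (mod 9); new modulus lcm = 2340.
    Write x = 50 + 260·t and substitute into x ≡ 1 (mod 9): 260·t ≡ 1 − 50 = -49 (mod 9).
    Reduce coefficients mod 9: 8·t ≡ 5 (mod 9).
    The inverse of 8 mod 9 is 8 (since 8·8 = 64 = 7·9 + 1), so t ≡ 8·5 = 40 ≡ 4 (mod 9).
    Then x = 50 + 260·4 = 1090, valid modulo lcm(260, 9) = 2340: x ≡ 1090 (mod 2340).
  Combine with x ≡ 2 (mod 19); new modulus lcm = 44460.
    Write x = 1090 + 2340·t and substitute into x ≡ 2 (mod 19): 2340·t ≡ 2 − 1090 = -1088 (mod 19).
    Reduce coefficients mod 19: 3·t ≡ 14 (mod 19).
    The inverse of 3 mod 19 is 13 (since 3·13 = 39 = 2·19 + 1), so t ≡ 13·14 = 182 ≡ 11 (mod 19).
    Then x = 1090 + 2340·11 = 26830, valid modulo lcm(2340, 19) = 44460: x ≡ 26830 (mod 44460).
Verify against each original: 26830 mod 5 = 0, 26830 mod 13 = 11, 26830 mod 4 = 2, 26830 mod 9 = 1, 26830 mod 19 = 2.

x ≡ 26830 (mod 44460).


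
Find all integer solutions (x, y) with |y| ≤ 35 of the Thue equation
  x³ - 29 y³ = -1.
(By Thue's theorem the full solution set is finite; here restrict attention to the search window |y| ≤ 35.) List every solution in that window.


The equation is x³ - 29y³ = -1. For fixed y, x³ = 29·y³ − 1, so a solution requires the RHS to be a perfect cube.
Strategy: iterate y from -35 to 35, compute RHS = 29·y³ − 1, and check whether it is a (positive or negative) perfect cube.
Check small values of y:
  y = 0: RHS = -1 = (-1)³ ⇒ x = -1 works.
  y = 1: RHS = 28 is not a perfect cube.
  y = -1: RHS = -30 is not a perfect cube.
  y = 2: RHS = 231 is not a perfect cube.
  y = -2: RHS = -233 is not a perfect cube.
  y = 3: RHS = 782 is not a perfect cube.
  y = -3: RHS = -784 is not a perfect cube.
Continuing the search up to |y| = 35 finds no further solutions beyond those listed.
Collected solutions: (-1, 0).

Solutions (with |y| ≤ 35): (-1, 0).


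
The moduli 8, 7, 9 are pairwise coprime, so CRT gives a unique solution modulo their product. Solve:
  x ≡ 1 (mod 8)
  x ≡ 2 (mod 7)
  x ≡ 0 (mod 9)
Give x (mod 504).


Moduli 8, 7, 9 are pairwise coprime; by CRT there is a unique solution modulo M = 8 · 7 · 9 = 504.
Solve pairwise, accumulating the modulus:
  Start with x ≡ 1 (mod 8).
  Combine with x ≡ 2 (mod 7): since gcd(8, 7) = 1, we get a unique residue mod 56.
    Write x = 1 + 8·t and substitute into x ≡ 2 (mod 7): 8·t ≡ 2 − 1 = 1 (mod 7).
    Reduce coefficients mod 7: 1·t ≡ 1 (mod 7).
    So t ≡ 1 (mod 7).
    Then x = 1 + 8·1 = 9, valid modulo lcm(8, 7) = 56: x ≡ 9 (mod 56).
  Combine with x ≡ 0 (mod 9): since gcd(56, 9) = 1, we get a unique residue mod 504.
    Write x = 9 + 56·t and substitute into x ≡ 0 (mod 9): 56·t ≡ 0 − 9 = -9 (mod 9).
    Reduce coefficients mod 9: 2·t ≡ 0 (mod 9).
    The inverse of 2 mod 9 is 5 (since 2·5 = 10 = 1·9 + 1), so t ≡ 5·0 = 0 ≡ 0 (mod 9).
    Then x = 9 + 56·0 = 9, valid modulo lcm(56, 9) = 504: x ≡ 9 (mod 504).
Verify: 9 mod 8 = 1 ✓, 9 mod 7 = 2 ✓, 9 mod 9 = 0 ✓.

x ≡ 9 (mod 504).


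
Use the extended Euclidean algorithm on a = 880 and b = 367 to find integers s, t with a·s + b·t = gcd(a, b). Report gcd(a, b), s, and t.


Euclidean algorithm on (880, 367) — divide until remainder is 0:
  880 = 2 · 367 + 146
  367 = 2 · 146 + 75
  146 = 1 · 75 + 71
  75 = 1 · 71 + 4
  71 = 17 · 4 + 3
  4 = 1 · 3 + 1
  3 = 3 · 1 + 0
gcd(880, 367) = 1.
Track Bezout coefficients alongside the remainders: start with r₀ = 880 = a·1 + b·0 (s = 1, t = 0) and r₁ = 367 = a·0 + b·1 (s = 0, t = 1); each new remainder r_{k+1} = r_{k-1} − q_k·r_k inherits s_{k+1} = s_{k-1} − q_k·s_k, t_{k+1} = t_{k-1} − q_k·t_k, so r_k = a·s_k + b·t_k at every step:
  q = 2: r = 146, s = 1 − 2·0 = 1, t = 0 − 2·1 = -2  (check: 880·1 + 367·(-2) = 146)
  q = 2: r = 75, s = 0 − 2·1 = -2, t = 1 − 2·(-2) = 5  (check: 880·(-2) + 367·5 = 75)
  q = 1: r = 71, s = 1 − 1·(-2) = 3, t = -2 − 1·5 = -7  (check: 880·3 + 367·(-7) = 71)
  q = 1: r = 4, s = -2 − 1·3 = -5, t = 5 − 1·(-7) = 12  (check: 880·(-5) + 367·12 = 4)
  q = 17: r = 3, s = 3 − 17·(-5) = 88, t = -7 − 17·12 = -211  (check: 880·88 + 367·(-211) = 3)
  q = 1: r = 1, s = -5 − 1·88 = -93, t = 12 − 1·(-211) = 223  (check: 880·(-93) + 367·223 = 1)
The row with r = 1 (the gcd) gives the Bezout coefficients s = -93, t = 223.
Result: 880 · (-93) + 367 · (223) = 1.

gcd(880, 367) = 1; s = -93, t = 223 (check: 880·(-93) + 367·223 = 1).


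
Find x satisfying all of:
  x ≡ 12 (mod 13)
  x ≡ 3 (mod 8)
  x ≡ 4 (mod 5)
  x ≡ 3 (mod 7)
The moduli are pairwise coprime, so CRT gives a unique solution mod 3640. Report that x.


Product of moduli M = 13 · 8 · 5 · 7 = 3640.
Merge one congruence at a time:
  Start: x ≡ 12 (mod 13).
  Combine with x ≡ 3 (mod 8); new modulus lcm = 104.
    Write x = 12 + 13·t and substitute into x ≡ 3 (mod 8): 13·t ≡ 3 − 12 = -9 (mod 8).
    Reduce coefficients mod 8: 5·t ≡ 7 (mod 8).
    The inverse of 5 mod 8 is 5 (since 5·5 = 25 = 3·8 + 1), so t ≡ 5·7 = 35 ≡ 3 (mod 8).
    Then x = 12 + 13·3 = 51, valid modulo lcm(13, 8) = 104: x ≡ 51 (mod 104).
  Combine with x ≡ 4 (mod 5); new modulus lcm = 520.
    Write x = 51 + 104·t and substitute into x ≡ 4 (mod 5): 104·t ≡ 4 − 51 = -47 (mod 5).
    Reduce coefficients mod 5: 4·t ≡ 3 (mod 5).
    The inverse of 4 mod 5 is 4 (since 4·4 = 16 = 3·5 + 1), so t ≡ 4·3 = 12 ≡ 2 (mod 5).
    Then x = 51 + 104·2 = 259, valid modulo lcm(104, 5) = 520: x ≡ 259 (mod 520).
  Combine with x ≡ 3 (mod 7); new modulus lcm = 3640.
    Write x = 259 + 520·t and substitute into x ≡ 3 (mod 7): 520·t ≡ 3 − 259 = -256 (mod 7).
    Reduce coefficients mod 7: 2·t ≡ 3 (mod 7).
    The inverse of 2 mod 7 is 4 (since 2·4 = 8 = 1·7 + 1), so t ≡ 4·3 = 12 ≡ 5 (mod 7).
    Then x = 259 + 520·5 = 2859, valid modulo lcm(520, 7) = 3640: x ≡ 2859 (mod 3640).
Verify against each original: 2859 mod 13 = 12, 2859 mod 8 = 3, 2859 mod 5 = 4, 2859 mod 7 = 3.

x ≡ 2859 (mod 3640).


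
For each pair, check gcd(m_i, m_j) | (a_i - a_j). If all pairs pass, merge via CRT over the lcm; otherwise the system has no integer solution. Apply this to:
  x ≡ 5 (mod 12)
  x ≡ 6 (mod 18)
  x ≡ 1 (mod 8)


Moduli 12, 18, 8 are not pairwise coprime, so CRT works modulo lcm(m_i) when all pairwise compatibility conditions hold.
Pairwise compatibility: gcd(m_i, m_j) must divide a_i - a_j for every pair.
Merge one congruence at a time:
  Start: x ≡ 5 (mod 12).
  Combine with x ≡ 6 (mod 18): gcd(12, 18) = 6, and 6 - 5 = 1 is NOT divisible by 6.
    ⇒ system is inconsistent (no integer solution).

No solution (the system is inconsistent).


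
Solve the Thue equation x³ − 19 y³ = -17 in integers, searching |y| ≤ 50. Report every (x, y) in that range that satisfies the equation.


The equation is x³ - 19y³ = -17. For fixed y, x³ = 19·y³ − 17, so a solution requires the RHS to be a perfect cube.
Strategy: iterate y from -50 to 50, compute RHS = 19·y³ − 17, and check whether it is a (positive or negative) perfect cube.
Check small values of y:
  y = 0: RHS = -17 is not a perfect cube.
  y = 1: RHS = 2 is not a perfect cube.
  y = -1: RHS = -36 is not a perfect cube.
  y = 2: RHS = 135 is not a perfect cube.
  y = -2: RHS = -169 is not a perfect cube.
  y = 3: RHS = 496 is not a perfect cube.
  y = -3: RHS = -530 is not a perfect cube.
Continuing the search up to |y| = 50 finds no solutions either.
No (x, y) in the scanned range satisfies the equation.

No integer solutions with |y| ≤ 50.


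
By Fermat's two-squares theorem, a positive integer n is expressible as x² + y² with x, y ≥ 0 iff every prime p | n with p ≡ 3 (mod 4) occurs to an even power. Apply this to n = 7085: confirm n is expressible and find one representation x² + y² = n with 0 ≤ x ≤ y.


Step 1: Factor n = 7085 = 5 · 13 · 109.
Step 2: Check the mod-4 condition on each prime factor: 5 ≡ 1 (mod 4), exponent 1; 13 ≡ 1 (mod 4), exponent 1; 109 ≡ 1 (mod 4), exponent 1.
All primes ≡ 3 (mod 4) appear to even exponent (or don't appear), so by the two-squares theorem n IS expressible as a sum of two squares.
Step 3: Build a representation. Here n = 5 · 13 · 109 is a product of primes ≡ 1 (mod 4). Each prime p ≡ 1 (mod 4) is itself a sum of two squares; find a² by testing p − a² for a perfect square:
  5: 5 − 1² = 4 = 2² ⇒ 5 = 1² + 2².
  13: 13 − 1² = 12, 13 − 2² = 9 = 3² ⇒ 13 = 2² + 3².
  109: 109 − 1² = 108, 109 − 2² = 105, 109 − 3² = 100 = 10² ⇒ 109 = 3² + 10².
  Combine using the Brahmagupta–Fibonacci identity (a² + b²)(c² + d²) = (ac − bd)² + (ad + bc)² = (ac + bd)² + (ad − bc)²:
  5 · 13 = 65: from (1² + 2²)(2² + 3²), take (1·2 − 2·3, 1·3 + 2·2) = (2 − 6, 3 + 4) = (-4, 7); dropping signs (only squares matter) gives (4, 7); check 4² + 7² = 16 + 49 = 65 ✓.
  65 · 109 = 7085: from (4² + 7²)(3² + 10²), take (4·3 − 7·10, 4·10 + 7·3) = (12 − 70, 40 + 21) = (-58, 61); dropping signs (only squares matter) gives (58, 61); check 58² + 61² = 3364 + 3721 = 7085 ✓.
Step 4: Order so x ≤ y and verify: 58² + 61² = 3364 + 3721 = 7085 = n. ✓

n = 7085 = 58² + 61² (one valid representation with x ≤ y).


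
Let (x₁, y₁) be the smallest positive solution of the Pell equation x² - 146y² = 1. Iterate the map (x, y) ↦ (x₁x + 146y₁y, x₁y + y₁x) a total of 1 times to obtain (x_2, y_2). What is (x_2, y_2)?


Step 1: Find the fundamental solution (x₁, y₁) of x² - 146y² = 1.
  Expand √146 as a continued fraction. a₀ = ⌊√146⌋ = 12; iterate m_{k+1} = d_k·a_k − m_k, d_{k+1} = (146 − m_{k+1}²)/d_k, a_{k+1} = ⌊(a₀ + m_{k+1})/d_{k+1}⌋ (starting m₀ = 0, d₀ = 1), with convergents p_k = a_k·p_{k-1} + p_{k-2}, q_k = a_k·q_{k-1} + q_{k-2} (p₋₁ = 1, q₋₁ = 0):
  k = 0: a₀ = 12; p₀/q₀ = 12/1; p₀² − 146·q₀² = 144 − 146 = -2.
  k = 1: m = 12, d = 2, a = ⌊(12 + 12)/2⌋ = 12; p/q = (12·12 + 1)/(12·1 + 0) = 145/12; p² − 146·q² = 21025 − 21024 = 1.
  The first convergent with p² − 146·q² = 1 gives the fundamental solution (x₁, y₁) = (145, 12).
Step 2: Apply the recurrence (x_{n+1}, y_{n+1}) = (x₁x_n + 146y₁y_n, x₁y_n + y₁x_n) repeatedly.
  From (x_1, y_1) = (145, 12): x_2 = 145·145 + 146·12·12 = 42049; y_2 = 145·12 + 12·145 = 3480.
Step 3: Verify x_2² - 146·y_2² = 1768118401 - 1768118400 = 1 (should be 1). ✓

(x_1, y_1) = (145, 12); (x_2, y_2) = (42049, 3480).


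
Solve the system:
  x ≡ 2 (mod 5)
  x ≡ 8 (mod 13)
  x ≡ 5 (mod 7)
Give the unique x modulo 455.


Moduli 5, 13, 7 are pairwise coprime; by CRT there is a unique solution modulo M = 5 · 13 · 7 = 455.
Solve pairwise, accumulating the modulus:
  Start with x ≡ 2 (mod 5).
  Combine with x ≡ 8 (mod 13): since gcd(5, 13) = 1, we get a unique residue mod 65.
    Write x = 2 + 5·t and substitute into x ≡ 8 (mod 13): 5·t ≡ 8 − 2 = 6 (mod 13).
    The inverse of 5 mod 13 is 8 (since 5·8 = 40 = 3·13 + 1), so t ≡ 8·6 = 48 ≡ 9 (mod 13).
    Then x = 2 + 5·9 = 47, valid modulo lcm(5, 13) = 65: x ≡ 47 (mod 65).
  Combine with x ≡ 5 (mod 7): since gcd(65, 7) = 1, we get a unique residue mod 455.
    Write x = 47 + 65·t and substitute into x ≡ 5 (mod 7): 65·t ≡ 5 − 47 = -42 (mod 7).
    Reduce coefficients mod 7: 2·t ≡ 0 (mod 7).
    The inverse of 2 mod 7 is 4 (since 2·4 = 8 = 1·7 + 1), so t ≡ 4·0 = 0 ≡ 0 (mod 7).
    Then x = 47 + 65·0 = 47, valid modulo lcm(65, 7) = 455: x ≡ 47 (mod 455).
Verify: 47 mod 5 = 2 ✓, 47 mod 13 = 8 ✓, 47 mod 7 = 5 ✓.

x ≡ 47 (mod 455).


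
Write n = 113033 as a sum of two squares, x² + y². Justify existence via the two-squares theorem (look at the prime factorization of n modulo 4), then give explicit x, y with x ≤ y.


Step 1: Factor n = 113033 = 17 · 61 · 109.
Step 2: Check the mod-4 condition on each prime factor: 17 ≡ 1 (mod 4), exponent 1; 61 ≡ 1 (mod 4), exponent 1; 109 ≡ 1 (mod 4), exponent 1.
All primes ≡ 3 (mod 4) appear to even exponent (or don't appear), so by the two-squares theorem n IS expressible as a sum of two squares.
Step 3: Build a representation. Here n = 17 · 61 · 109 is a product of primes ≡ 1 (mod 4). Each prime p ≡ 1 (mod 4) is itself a sum of two squares; find a² by testing p − a² for a perfect square:
  17: 17 − 1² = 16 = 4² ⇒ 17 = 1² + 4².
  61: 61 − 1² = 60, 61 − 2² = 57, 61 − 3² = 52, 61 − 4² = 45, 61 − 5² = 36 = 6² ⇒ 61 = 5² + 6².
  109: 109 − 1² = 108, 109 − 2² = 105, 109 − 3² = 100 = 10² ⇒ 109 = 3² + 10².
  Combine using the Brahmagupta–Fibonacci identity (a² + b²)(c² + d²) = (ac − bd)² + (ad + bc)² = (ac + bd)² + (ad − bc)²:
  17 · 61 = 1037: from (1² + 4²)(5² + 6²), take (1·5 − 4·6, 1·6 + 4·5) = (5 − 24, 6 + 20) = (-19, 26); dropping signs (only squares matter) gives (19, 26); check 19² + 26² = 361 + 676 = 1037 ✓.
  1037 · 109 = 113033: from (19² + 26²)(3² + 10²), take (19·3 − 26·10, 19·10 + 26·3) = (57 − 260, 190 + 78) = (-203, 268); dropping signs (only squares matter) gives (203, 268); check 203² + 268² = 41209 + 71824 = 113033 ✓.
Step 4: Order so x ≤ y and verify: 203² + 268² = 41209 + 71824 = 113033 = n. ✓

n = 113033 = 203² + 268² (one valid representation with x ≤ y).


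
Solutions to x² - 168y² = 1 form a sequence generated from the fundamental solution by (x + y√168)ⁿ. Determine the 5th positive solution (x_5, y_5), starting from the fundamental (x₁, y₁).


Step 1: Find the fundamental solution (x₁, y₁) of x² - 168y² = 1.
  Expand √168 as a continued fraction. a₀ = ⌊√168⌋ = 12; iterate m_{k+1} = d_k·a_k − m_k, d_{k+1} = (168 − m_{k+1}²)/d_k, a_{k+1} = ⌊(a₀ + m_{k+1})/d_{k+1}⌋ (starting m₀ = 0, d₀ = 1), with convergents p_k = a_k·p_{k-1} + p_{k-2}, q_k = a_k·q_{k-1} + q_{k-2} (p₋₁ = 1, q₋₁ = 0):
  k = 0: a₀ = 12; p₀/q₀ = 12/1; p₀² − 168·q₀² = 144 − 168 = -24.
  k = 1: m = 12, d = 24, a = ⌊(12 + 12)/24⌋ = 1; p/q = (1·12 + 1)/(1·1 + 0) = 13/1; p² − 168·q² = 169 − 168 = 1.
  The first convergent with p² − 168·q² = 1 gives the fundamental solution (x₁, y₁) = (13, 1).
Step 2: Apply the recurrence (x_{n+1}, y_{n+1}) = (x₁x_n + 168y₁y_n, x₁y_n + y₁x_n) repeatedly.
  From (x_1, y_1) = (13, 1): x_2 = 13·13 + 168·1·1 = 337; y_2 = 13·1 + 1·13 = 26.
  From (x_2, y_2) = (337, 26): x_3 = 13·337 + 168·1·26 = 8749; y_3 = 13·26 + 1·337 = 675.
  From (x_3, y_3) = (8749, 675): x_4 = 13·8749 + 168·1·675 = 227137; y_4 = 13·675 + 1·8749 = 17524.
  From (x_4, y_4) = (227137, 17524): x_5 = 13·227137 + 168·1·17524 = 5896813; y_5 = 13·17524 + 1·227137 = 454949.
Step 3: Verify x_5² - 168·y_5² = 34772403556969 - 34772403556968 = 1 (should be 1). ✓

(x_1, y_1) = (13, 1); (x_5, y_5) = (5896813, 454949).


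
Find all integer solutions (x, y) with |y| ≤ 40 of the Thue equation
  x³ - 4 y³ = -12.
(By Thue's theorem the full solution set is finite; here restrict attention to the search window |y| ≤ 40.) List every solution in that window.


The equation is x³ - 4y³ = -12. For fixed y, x³ = 4·y³ − 12, so a solution requires the RHS to be a perfect cube.
Strategy: iterate y from -40 to 40, compute RHS = 4·y³ − 12, and check whether it is a (positive or negative) perfect cube.
Check small values of y:
  y = 0: RHS = -12 is not a perfect cube.
  y = 1: RHS = -8 = (-2)³ ⇒ x = -2 works.
  y = -1: RHS = -16 is not a perfect cube.
  y = 2: RHS = 20 is not a perfect cube.
  y = -2: RHS = -44 is not a perfect cube.
  y = 3: RHS = 96 is not a perfect cube.
  y = -3: RHS = -120 is not a perfect cube.
Continuing, at y = -5: RHS = -512 = (-8)³ ⇒ x = -8 works.
Searching the remaining y in |y| ≤ 40 finds no further solutions.
Collected solutions: (-2, 1), (-8, -5).

Solutions (with |y| ≤ 40): (-2, 1), (-8, -5).


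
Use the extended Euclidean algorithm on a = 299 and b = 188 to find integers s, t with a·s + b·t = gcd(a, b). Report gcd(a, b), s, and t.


Euclidean algorithm on (299, 188) — divide until remainder is 0:
  299 = 1 · 188 + 111
  188 = 1 · 111 + 77
  111 = 1 · 77 + 34
  77 = 2 · 34 + 9
  34 = 3 · 9 + 7
  9 = 1 · 7 + 2
  7 = 3 · 2 + 1
  2 = 2 · 1 + 0
gcd(299, 188) = 1.
Track Bezout coefficients alongside the remainders: start with r₀ = 299 = a·1 + b·0 (s = 1, t = 0) and r₁ = 188 = a·0 + b·1 (s = 0, t = 1); each new remainder r_{k+1} = r_{k-1} − q_k·r_k inherits s_{k+1} = s_{k-1} − q_k·s_k, t_{k+1} = t_{k-1} − q_k·t_k, so r_k = a·s_k + b·t_k at every step:
  q = 1: r = 111, s = 1 − 1·0 = 1, t = 0 − 1·1 = -1  (check: 299·1 + 188·(-1) = 111)
  q = 1: r = 77, s = 0 − 1·1 = -1, t = 1 − 1·(-1) = 2  (check: 299·(-1) + 188·2 = 77)
  q = 1: r = 34, s = 1 − 1·(-1) = 2, t = -1 − 1·2 = -3  (check: 299·2 + 188·(-3) = 34)
  q = 2: r = 9, s = -1 − 2·2 = -5, t = 2 − 2·(-3) = 8  (check: 299·(-5) + 188·8 = 9)
  q = 3: r = 7, s = 2 − 3·(-5) = 17, t = -3 − 3·8 = -27  (check: 299·17 + 188·(-27) = 7)
  q = 1: r = 2, s = -5 − 1·17 = -22, t = 8 − 1·(-27) = 35  (check: 299·(-22) + 188·35 = 2)
  q = 3: r = 1, s = 17 − 3·(-22) = 83, t = -27 − 3·35 = -132  (check: 299·83 + 188·(-132) = 1)
The row with r = 1 (the gcd) gives the Bezout coefficients s = 83, t = -132.
Result: 299 · (83) + 188 · (-132) = 1.

gcd(299, 188) = 1; s = 83, t = -132 (check: 299·83 + 188·(-132) = 1).


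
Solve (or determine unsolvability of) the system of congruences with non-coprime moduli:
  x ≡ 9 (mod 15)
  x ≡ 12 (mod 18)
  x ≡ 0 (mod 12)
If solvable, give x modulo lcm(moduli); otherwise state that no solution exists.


Moduli 15, 18, 12 are not pairwise coprime, so CRT works modulo lcm(m_i) when all pairwise compatibility conditions hold.
Pairwise compatibility: gcd(m_i, m_j) must divide a_i - a_j for every pair.
Merge one congruence at a time:
  Start: x ≡ 9 (mod 15).
  Combine with x ≡ 12 (mod 18): gcd(15, 18) = 3; 12 - 9 = 3, which IS divisible by 3, so compatible.
    Write x = 9 + 15·t and substitute into x ≡ 12 (mod 18): 15·t ≡ 12 − 9 = 3 (mod 18).
    Divide the congruence (and modulus) by g = 3: 5·t ≡ 1 (mod 6).
    The inverse of 5 mod 6 is 5 (since 5·5 = 25 = 4·6 + 1), so t ≡ 5·1 = 5 ≡ 5 (mod 6).
    Then x = 9 + 15·5 = 84, valid modulo lcm(15, 18) = 90: x ≡ 84 (mod 90).
  Combine with x ≡ 0 (mod 12): gcd(90, 12) = 6; 0 - 84 = -84, which IS divisible by 6, so compatible.
    Write x = 84 + 90·t and substitute into x ≡ 0 (mod 12): 90·t ≡ 0 − 84 = -84 (mod 12).
    Divide the congruence (and modulus) by g = 6: 15·t ≡ -14 (mod 2).
    Reduce coefficients mod 2: 1·t ≡ 0 (mod 2).
    So t ≡ 0 (mod 2).
    Then x = 84 + 90·0 = 84, valid modulo lcm(90, 12) = 180: x ≡ 84 (mod 180).
Verify: 84 mod 15 = 9, 84 mod 18 = 12, 84 mod 12 = 0.

x ≡ 84 (mod 180).


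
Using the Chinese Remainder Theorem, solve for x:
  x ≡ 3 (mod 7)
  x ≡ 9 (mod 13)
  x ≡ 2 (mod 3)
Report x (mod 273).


Moduli 7, 13, 3 are pairwise coprime; by CRT there is a unique solution modulo M = 7 · 13 · 3 = 273.
Solve pairwise, accumulating the modulus:
  Start with x ≡ 3 (mod 7).
  Combine with x ≡ 9 (mod 13): since gcd(7, 13) = 1, we get a unique residue mod 91.
    Write x = 3 + 7·t and substitute into x ≡ 9 (mod 13): 7·t ≡ 9 − 3 = 6 (mod 13).
    The inverse of 7 mod 13 is 2 (since 7·2 = 14 = 1·13 + 1), so t ≡ 2·6 = 12 ≡ 12 (mod 13).
    Then x = 3 + 7·12 = 87, valid modulo lcm(7, 13) = 91: x ≡ 87 (mod 91).
  Combine with x ≡ 2 (mod 3): since gcd(91, 3) = 1, we get a unique residue mod 273.
    Write x = 87 + 91·t and substitute into x ≡ 2 (mod 3): 91·t ≡ 2 − 87 = -85 (mod 3).
    Reduce coefficients mod 3: 1·t ≡ 2 (mod 3).
    So t ≡ 2 (mod 3).
    Then x = 87 + 91·2 = 269, valid modulo lcm(91, 3) = 273: x ≡ 269 (mod 273).
Verify: 269 mod 7 = 3 ✓, 269 mod 13 = 9 ✓, 269 mod 3 = 2 ✓.

x ≡ 269 (mod 273).


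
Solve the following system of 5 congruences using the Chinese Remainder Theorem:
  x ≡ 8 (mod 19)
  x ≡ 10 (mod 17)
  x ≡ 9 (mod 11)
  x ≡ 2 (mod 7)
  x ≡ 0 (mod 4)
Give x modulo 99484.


Product of moduli M = 19 · 17 · 11 · 7 · 4 = 99484.
Merge one congruence at a time:
  Start: x ≡ 8 (mod 19).
  Combine with x ≡ 10 (mod 17); new modulus lcm = 323.
    Write x = 8 + 19·t and substitute into x ≡ 10 (mod 17): 19·t ≡ 10 − 8 = 2 (mod 17).
    Reduce coefficients mod 17: 2·t ≡ 2 (mod 17).
    The inverse of 2 mod 17 is 9 (since 2·9 = 18 = 1·17 + 1), so t ≡ 9·2 = 18 ≡ 1 (mod 17).
    Then x = 8 + 19·1 = 27, valid modulo lcm(19, 17) = 323: x ≡ 27 (mod 323).
  Combine with x ≡ 9 (mod 11); new modulus lcm = 3553.
    Write x = 27 + 323·t and substitute into x ≡ 9 (mod 11): 323·t ≡ 9 − 27 = -18 (mod 11).
    Reduce coefficients mod 11: 4·t ≡ 4 (mod 11).
    The inverse of 4 mod 11 is 3 (since 4·3 = 12 = 1·11 + 1), so t ≡ 3·4 = 12 ≡ 1 (mod 11).
    Then x = 27 + 323·1 = 350, valid modulo lcm(323, 11) = 3553: x ≡ 350 (mod 3553).
  Combine with x ≡ 2 (mod 7); new modulus lcm = 24871.
    Write x = 350 + 3553·t and substitute into x ≡ 2 (mod 7): 3553·t ≡ 2 − 350 = -348 (mod 7).
    Reduce coefficients mod 7: 4·t ≡ 2 (mod 7).
    The inverse of 4 mod 7 is 2 (since 4·2 = 8 = 1·7 + 1), so t ≡ 2·2 = 4 ≡ 4 (mod 7).
    Then x = 350 + 3553·4 = 14562, valid modulo lcm(3553, 7) = 24871: x ≡ 14562 (mod 24871).
  Combine with x ≡ 0 (mod 4); new modulus lcm = 99484.
    Write x = 14562 + 24871·t and substitute into x ≡ 0 (mod 4): 24871·t ≡ 0 − 14562 = -14562 (mod 4).
    Reduce coefficients mod 4: 3·t ≡ 2 (mod 4).
    The inverse of 3 mod 4 is 3 (since 3·3 = 9 = 2·4 + 1), so t ≡ 3·2 = 6 ≡ 2 (mod 4).
    Then x = 14562 + 24871·2 = 64304, valid modulo lcm(24871, 4) = 99484: x ≡ 64304 (mod 99484).
Verify against each original: 64304 mod 19 = 8, 64304 mod 17 = 10, 64304 mod 11 = 9, 64304 mod 7 = 2, 64304 mod 4 = 0.

x ≡ 64304 (mod 99484).


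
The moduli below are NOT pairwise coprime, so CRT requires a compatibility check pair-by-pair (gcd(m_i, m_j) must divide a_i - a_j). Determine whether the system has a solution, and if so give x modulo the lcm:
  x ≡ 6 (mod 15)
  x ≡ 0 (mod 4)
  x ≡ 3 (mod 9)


Moduli 15, 4, 9 are not pairwise coprime, so CRT works modulo lcm(m_i) when all pairwise compatibility conditions hold.
Pairwise compatibility: gcd(m_i, m_j) must divide a_i - a_j for every pair.
Merge one congruence at a time:
  Start: x ≡ 6 (mod 15).
  Combine with x ≡ 0 (mod 4): gcd(15, 4) = 1; 0 - 6 = -6, which IS divisible by 1, so compatible.
    Write x = 6 + 15·t and substitute into x ≡ 0 (mod 4): 15·t ≡ 0 − 6 = -6 (mod 4).
    Reduce coefficients mod 4: 3·t ≡ 2 (mod 4).
    The inverse of 3 mod 4 is 3 (since 3·3 = 9 = 2·4 + 1), so t ≡ 3·2 = 6 ≡ 2 (mod 4).
    Then x = 6 + 15·2 = 36, valid modulo lcm(15, 4) = 60: x ≡ 36 (mod 60).
  Combine with x ≡ 3 (mod 9): gcd(60, 9) = 3; 3 - 36 = -33, which IS divisible by 3, so compatible.
    Write x = 36 + 60·t and substitute into x ≡ 3 (mod 9): 60·t ≡ 3 − 36 = -33 (mod 9).
    Divide the congruence (and modulus) by g = 3: 20·t ≡ -11 (mod 3).
    Reduce coefficients mod 3: 2·t ≡ 1 (mod 3).
    The inverse of 2 mod 3 is 2 (since 2·2 = 4 = 1·3 + 1), so t ≡ 2·1 = 2 ≡ 2 (mod 3).
    Then x = 36 + 60·2 = 156, valid modulo lcm(60, 9) = 180: x ≡ 156 (mod 180).
Verify: 156 mod 15 = 6, 156 mod 4 = 0, 156 mod 9 = 3.

x ≡ 156 (mod 180).


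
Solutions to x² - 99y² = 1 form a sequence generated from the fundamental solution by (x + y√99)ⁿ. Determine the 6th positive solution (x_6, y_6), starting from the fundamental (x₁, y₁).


Step 1: Find the fundamental solution (x₁, y₁) of x² - 99y² = 1.
  Expand √99 as a continued fraction. a₀ = ⌊√99⌋ = 9; iterate m_{k+1} = d_k·a_k − m_k, d_{k+1} = (99 − m_{k+1}²)/d_k, a_{k+1} = ⌊(a₀ + m_{k+1})/d_{k+1}⌋ (starting m₀ = 0, d₀ = 1), with convergents p_k = a_k·p_{k-1} + p_{k-2}, q_k = a_k·q_{k-1} + q_{k-2} (p₋₁ = 1, q₋₁ = 0):
  k = 0: a₀ = 9; p₀/q₀ = 9/1; p₀² − 99·q₀² = 81 − 99 = -18.
  k = 1: m = 9, d = 18, a = ⌊(9 + 9)/18⌋ = 1; p/q = (1·9 + 1)/(1·1 + 0) = 10/1; p² − 99·q² = 100 − 99 = 1.
  The first convergent with p² − 99·q² = 1 gives the fundamental solution (x₁, y₁) = (10, 1).
Step 2: Apply the recurrence (x_{n+1}, y_{n+1}) = (x₁x_n + 99y₁y_n, x₁y_n + y₁x_n) repeatedly.
  From (x_1, y_1) = (10, 1): x_2 = 10·10 + 99·1·1 = 199; y_2 = 10·1 + 1·10 = 20.
  From (x_2, y_2) = (199, 20): x_3 = 10·199 + 99·1·20 = 3970; y_3 = 10·20 + 1·199 = 399.
  From (x_3, y_3) = (3970, 399): x_4 = 10·3970 + 99·1·399 = 79201; y_4 = 10·399 + 1·3970 = 7960.
  From (x_4, y_4) = (79201, 7960): x_5 = 10·79201 + 99·1·7960 = 1580050; y_5 = 10·7960 + 1·79201 = 158801.
  From (x_5, y_5) = (1580050, 158801): x_6 = 10·1580050 + 99·1·158801 = 31521799; y_6 = 10·158801 + 1·1580050 = 3168060.
Step 3: Verify x_6² - 99·y_6² = 993623812196401 - 993623812196400 = 1 (should be 1). ✓

(x_1, y_1) = (10, 1); (x_6, y_6) = (31521799, 3168060).


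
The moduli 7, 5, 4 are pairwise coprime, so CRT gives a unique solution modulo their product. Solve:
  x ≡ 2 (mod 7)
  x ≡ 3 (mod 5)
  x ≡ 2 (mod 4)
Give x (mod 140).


Moduli 7, 5, 4 are pairwise coprime; by CRT there is a unique solution modulo M = 7 · 5 · 4 = 140.
Solve pairwise, accumulating the modulus:
  Start with x ≡ 2 (mod 7).
  Combine with x ≡ 3 (mod 5): since gcd(7, 5) = 1, we get a unique residue mod 35.
    Write x = 2 + 7·t and substitute into x ≡ 3 (mod 5): 7·t ≡ 3 − 2 = 1 (mod 5).
    Reduce coefficients mod 5: 2·t ≡ 1 (mod 5).
    The inverse of 2 mod 5 is 3 (since 2·3 = 6 = 1·5 + 1), so t ≡ 3·1 = 3 ≡ 3 (mod 5).
    Then x = 2 + 7·3 = 23, valid modulo lcm(7, 5) = 35: x ≡ 23 (mod 35).
  Combine with x ≡ 2 (mod 4): since gcd(35, 4) = 1, we get a unique residue mod 140.
    Write x = 23 + 35·t and substitute into x ≡ 2 (mod 4): 35·t ≡ 2 − 23 = -21 (mod 4).
    Reduce coefficients mod 4: 3·t ≡ 3 (mod 4).
    The inverse of 3 mod 4 is 3 (since 3·3 = 9 = 2·4 + 1), so t ≡ 3·3 = 9 ≡ 1 (mod 4).
    Then x = 23 + 35·1 = 58, valid modulo lcm(35, 4) = 140: x ≡ 58 (mod 140).
Verify: 58 mod 7 = 2 ✓, 58 mod 5 = 3 ✓, 58 mod 4 = 2 ✓.

x ≡ 58 (mod 140).
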